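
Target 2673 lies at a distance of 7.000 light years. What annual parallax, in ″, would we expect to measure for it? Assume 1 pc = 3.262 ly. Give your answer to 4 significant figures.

0.4660 ″

d = 7.000 ly ÷ 3.262 = 2.1459 pc.
p = 1/d = 1/2.1459 = 0.466 arcsec.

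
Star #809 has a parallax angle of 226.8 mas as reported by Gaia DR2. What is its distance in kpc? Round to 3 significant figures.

0.00441 kpc

p = 226.8 mas = 0.2268 arcsec.
d = 1/p = 1/0.2268 = 4.4092 pc.
= 0.0044092 kpc.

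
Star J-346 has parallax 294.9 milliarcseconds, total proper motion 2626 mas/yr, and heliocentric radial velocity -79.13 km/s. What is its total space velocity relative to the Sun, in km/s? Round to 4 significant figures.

89.68 km/s

d = 1/p = 1/0.2949″ = 3.391 pc.
μ = 2626 mas/yr = 2.626 ″/yr.
v_t = 4.740 μ d = 4.740 × 2.626 × 3.391 = 42.209 km/s.
v = √(v_r² + v_t²) = √((-79.13)² + 42.209²) = √8043.16 = 89.684 km/s.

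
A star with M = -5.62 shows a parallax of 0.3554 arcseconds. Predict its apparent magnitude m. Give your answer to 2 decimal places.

m = -8.37

d = 1/p = 1/0.3554″ = 2.8137 pc.
m − M = 5 log₁₀ d − 5 = 5 log₁₀(2.8137) − 5 = 2.2464 − 5 = -2.7536.
m = M + (m − M) = -5.62 + (-2.7536) = -8.37.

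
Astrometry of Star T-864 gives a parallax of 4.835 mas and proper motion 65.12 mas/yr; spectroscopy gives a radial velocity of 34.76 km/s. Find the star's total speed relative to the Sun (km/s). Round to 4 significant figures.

d = 1/p = 1/0.004835″ = 206.83 pc.
μ = 65.12 mas/yr = 0.06512 ″/yr.
v_t = 4.740 μ d = 4.740 × 0.06512 × 206.83 = 63.842 km/s.
v = √(v_r² + v_t²) = √(34.76² + 63.842²) = √5284.06 = 72.692 km/s.

72.69 km/s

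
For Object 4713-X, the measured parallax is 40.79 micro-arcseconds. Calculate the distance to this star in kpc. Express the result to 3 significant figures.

24.5 kpc

p = 40.79 micro-arcseconds = 0.00004079 arcsec.
d = 1/p = 1/0.00004079 = 24516 pc.
= 24.516 kpc.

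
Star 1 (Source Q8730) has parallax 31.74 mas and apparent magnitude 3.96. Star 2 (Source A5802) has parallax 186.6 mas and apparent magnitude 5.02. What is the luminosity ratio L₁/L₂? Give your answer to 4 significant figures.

d₁ = 1/p₁ = 1/0.03174″ = 31.506 pc; d₂ = 1/p₂ = 1/0.1866″ = 5.3591 pc.
M₁ = m₁ − 5 log₁₀ d₁ + 5 = 3.96 − 7.4920 + 5 = 1.4680.
M₂ = 5.02 − 3.6455 + 5 = 6.3745.
L₁/L₂ = 10^(0.4(M₂ − M₁)) = 10^(0.4 × 4.9065) = 10^1.96260 = 91.749.

L₁/L₂ = 91.75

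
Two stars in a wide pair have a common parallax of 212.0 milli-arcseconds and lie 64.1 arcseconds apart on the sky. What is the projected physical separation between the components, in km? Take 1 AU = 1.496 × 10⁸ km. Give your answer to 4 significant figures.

d = 1/p = 1/0.2120″ = 4.717 pc.
At distance d (pc), an angle of θ arcsec spans θ·d AU: s = 64.1 × 4.717 = 302.36 AU.
= 302.36 × 1.496 × 10⁸ km = 4.5233 × 10^10 km.

4.523 × 10^10 km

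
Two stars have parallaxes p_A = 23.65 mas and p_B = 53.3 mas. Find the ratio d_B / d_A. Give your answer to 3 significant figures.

0.444

Since d = 1/p, d_B/d_A = p_A/p_B.
= 23.65 / 53.3 = 0.44371.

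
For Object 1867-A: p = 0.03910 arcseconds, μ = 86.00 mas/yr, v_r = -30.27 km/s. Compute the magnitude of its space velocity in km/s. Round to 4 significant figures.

d = 1/p = 1/0.03910″ = 25.575 pc.
μ = 86.00 mas/yr = 0.08600 ″/yr.
v_t = 4.740 μ d = 4.740 × 0.08600 × 25.575 = 10.425 km/s.
v = √(v_r² + v_t²) = √((-30.27)² + 10.425²) = √1024.95 = 32.015 km/s.

32.02 km/s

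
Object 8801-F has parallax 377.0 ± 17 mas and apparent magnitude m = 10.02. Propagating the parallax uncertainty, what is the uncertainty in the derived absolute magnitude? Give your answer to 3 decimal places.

σ_M = 0.098 mag

M = m − 5 log₁₀ d + 5 = m + 5 log₁₀ p + 5, so ∂M/∂p = 5/(p ln 10).
σ_M = (5/ln 10) · (σ_p/p) = 2.1715 × 17/377.0 = 2.1715 × 0.045093 = 0.097919.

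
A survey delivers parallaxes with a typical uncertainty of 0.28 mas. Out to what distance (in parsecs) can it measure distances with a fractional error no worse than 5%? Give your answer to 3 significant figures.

179 pc

σ_d/d = σ_p/p, so the condition is σ_p/p ≤ 0.05, i.e. p ≥ σ_p/0.05.
p_min = 0.28/0.05 = 5.6 mas = 0.0056 arcsec.
d_max = 1/p_min = 1/0.0056 = 178.57 pc.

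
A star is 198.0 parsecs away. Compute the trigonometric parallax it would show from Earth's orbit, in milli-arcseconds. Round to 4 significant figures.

5.051 mas

p = 1/d = 1/198 = 0.0050505 arcsec.
= 0.0050505 × 1000 = 5.0505 mas.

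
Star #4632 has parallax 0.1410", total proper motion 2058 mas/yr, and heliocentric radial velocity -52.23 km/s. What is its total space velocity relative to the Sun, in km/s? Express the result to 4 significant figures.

86.69 km/s

d = 1/p = 1/0.1410″ = 7.0922 pc.
μ = 2058 mas/yr = 2.058 ″/yr.
v_t = 4.740 μ d = 4.740 × 2.058 × 7.0922 = 69.184 km/s.
v = √(v_r² + v_t²) = √((-52.23)² + 69.184²) = √7514.4 = 86.686 km/s.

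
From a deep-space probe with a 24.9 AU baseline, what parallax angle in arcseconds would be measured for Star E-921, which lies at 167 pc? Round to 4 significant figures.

p (arcsec) = B (AU) / d (pc).
p = 24.9 / 167 = 0.1491 arcsec.

0.1491 arcsec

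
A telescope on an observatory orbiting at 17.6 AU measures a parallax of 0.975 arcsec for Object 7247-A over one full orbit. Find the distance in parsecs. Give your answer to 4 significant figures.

18.05 pc

With baseline B (in AU) and parallax p (in arcsec), d = B/p parsecs.
d = 17.6 / 0.975 = 18.051 pc.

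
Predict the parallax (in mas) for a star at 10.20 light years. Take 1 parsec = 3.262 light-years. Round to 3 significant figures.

d = 10.20 ly ÷ 3.262 = 3.1269 pc.
p = 1/d = 1/3.1269 = 0.31981 arcsec.
= 0.31981 × 1000 = 319.81 mas.

320 mas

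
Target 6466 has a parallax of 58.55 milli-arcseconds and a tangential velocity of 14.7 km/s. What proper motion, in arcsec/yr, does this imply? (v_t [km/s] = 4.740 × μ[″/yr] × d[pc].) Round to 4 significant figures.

0.1816 arcsec/yr

d = 1/p = 1/0.05855″ = 17.079 pc.
μ = v_t / (4.74 d) = 14.7 / (4.74 × 17.079) = 14.7 / 80.954 = 0.18158 ″/yr.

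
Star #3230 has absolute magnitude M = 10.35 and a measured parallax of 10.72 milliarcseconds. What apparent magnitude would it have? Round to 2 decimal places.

d = 1/p = 1/0.01072″ = 93.284 pc.
m − M = 5 log₁₀ d − 5 = 5 log₁₀(93.284) − 5 = 9.8490 − 5 = 4.8490.
m = M + (m − M) = 10.35 + 4.8490 = 15.20.

m = 15.20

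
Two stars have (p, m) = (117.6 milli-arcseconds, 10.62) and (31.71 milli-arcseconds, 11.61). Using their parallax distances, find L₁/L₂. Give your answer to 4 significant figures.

d₁ = 1/p₁ = 1/0.1176″ = 8.5034 pc; d₂ = 1/p₂ = 1/0.03171″ = 31.536 pc.
M₁ = m₁ − 5 log₁₀ d₁ + 5 = 10.62 − 4.6480 + 5 = 10.9720.
M₂ = 11.61 − 7.4940 + 5 = 9.1160.
L₁/L₂ = 10^(0.4(M₂ − M₁)) = 10^(0.4 × (-1.8560)) = 10^(-0.74240) = 0.18097.

L₁/L₂ = 0.1810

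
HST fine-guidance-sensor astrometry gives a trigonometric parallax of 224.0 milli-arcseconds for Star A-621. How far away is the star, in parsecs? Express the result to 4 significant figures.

4.464 pc

p = 224.0 milli-arcseconds = 0.2240 arcsec.
d = 1/p = 1/0.2240 = 4.4643 pc.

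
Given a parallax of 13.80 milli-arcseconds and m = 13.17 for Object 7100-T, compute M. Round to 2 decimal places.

d = 1/p = 1/0.01380″ = 72.464 pc.
m − M = 5 log₁₀(72.464) − 5 = 9.3006 − 5 = 4.3006.
M = m − (m − M) = 13.17 − 4.3006 = 8.87.

M = 8.87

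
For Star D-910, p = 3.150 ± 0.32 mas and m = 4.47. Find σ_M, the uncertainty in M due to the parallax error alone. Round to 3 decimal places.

M = m − 5 log₁₀ d + 5 = m + 5 log₁₀ p + 5, so ∂M/∂p = 5/(p ln 10).
σ_M = (5/ln 10) · (σ_p/p) = 2.1715 × 0.32/3.150 = 2.1715 × 0.10159 = 0.2206.

σ_M = 0.221 mag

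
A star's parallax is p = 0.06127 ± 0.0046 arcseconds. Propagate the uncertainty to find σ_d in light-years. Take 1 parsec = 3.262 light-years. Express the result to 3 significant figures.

4.00 ly

d = 1/p, so σ_d = σ_p / p².
σ_d = 0.00460 / (0.06127)² = 0.00460 / 0.003754 = 1.2254 pc = 1.2254 × 3.262 ly = 3.9973 ly.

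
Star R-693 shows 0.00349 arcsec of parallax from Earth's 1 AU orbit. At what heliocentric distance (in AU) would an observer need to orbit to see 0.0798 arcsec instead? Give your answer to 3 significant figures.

Parallax scales linearly with baseline: p ∝ B, so B = p_target / p_Earth × 1 AU.
B = 0.0798 / 0.00349 = 22.865 AU.

22.9 AU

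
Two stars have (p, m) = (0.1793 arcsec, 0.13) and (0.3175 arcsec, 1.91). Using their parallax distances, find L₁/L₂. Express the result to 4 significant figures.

L₁/L₂ = 16.16

d₁ = 1/p₁ = 1/0.1793″ = 5.5772 pc; d₂ = 1/p₂ = 1/0.3175″ = 3.1496 pc.
M₁ = m₁ − 5 log₁₀ d₁ + 5 = 0.13 − 3.7321 + 5 = 1.3979.
M₂ = 1.91 − 2.4913 + 5 = 4.4187.
L₁/L₂ = 10^(0.4(M₂ − M₁)) = 10^(0.4 × 3.0208) = 10^1.20832 = 16.155.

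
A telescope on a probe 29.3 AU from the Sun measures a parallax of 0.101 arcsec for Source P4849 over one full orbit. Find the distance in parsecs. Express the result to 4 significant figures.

With baseline B (in AU) and parallax p (in arcsec), d = B/p parsecs.
d = 29.3 / 0.101 = 290.1 pc.

290.1 pc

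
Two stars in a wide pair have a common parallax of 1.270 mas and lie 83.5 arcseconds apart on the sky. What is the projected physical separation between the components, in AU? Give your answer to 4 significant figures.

65750 AU

d = 1/p = 1/0.001270″ = 787.4 pc.
At distance d (pc), an angle of θ arcsec spans θ·d AU: s = 83.5 × 787.4 = 65748 AU.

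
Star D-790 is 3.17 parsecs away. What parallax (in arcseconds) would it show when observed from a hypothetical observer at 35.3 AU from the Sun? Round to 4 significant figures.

11.14 arcsec

p (arcsec) = B (AU) / d (pc).
p = 35.3 / 3.17 = 11.136 arcsec.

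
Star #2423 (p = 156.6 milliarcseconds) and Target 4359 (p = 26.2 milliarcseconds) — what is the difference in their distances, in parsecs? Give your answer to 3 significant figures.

d_A = 1/0.1566″ = 6.3857 pc; d_B = 1/0.02620″ = 38.168 pc.
|d_B − d_A| = |38.168 − 6.3857| = 31.782 pc.

31.8 pc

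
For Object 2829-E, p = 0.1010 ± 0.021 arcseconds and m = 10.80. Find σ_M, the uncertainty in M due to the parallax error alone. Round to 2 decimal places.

σ_M = 0.45 mag

M = m − 5 log₁₀ d + 5 = m + 5 log₁₀ p + 5, so ∂M/∂p = 5/(p ln 10).
σ_M = (5/ln 10) · (σ_p/p) = 2.1715 × 0.021/0.1010 = 2.1715 × 0.20792 = 0.4515.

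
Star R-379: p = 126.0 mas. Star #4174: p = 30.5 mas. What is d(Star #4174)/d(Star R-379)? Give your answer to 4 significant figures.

4.131

Since d = 1/p, d_B/d_A = p_A/p_B.
= 126.0 / 30.5 = 4.1311.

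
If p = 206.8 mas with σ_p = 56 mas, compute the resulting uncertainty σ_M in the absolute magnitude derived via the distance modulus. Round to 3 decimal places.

M = m − 5 log₁₀ d + 5 = m + 5 log₁₀ p + 5, so ∂M/∂p = 5/(p ln 10).
σ_M = (5/ln 10) · (σ_p/p) = 2.1715 × 56/206.8 = 2.1715 × 0.27079 = 0.58802.

σ_M = 0.588 mag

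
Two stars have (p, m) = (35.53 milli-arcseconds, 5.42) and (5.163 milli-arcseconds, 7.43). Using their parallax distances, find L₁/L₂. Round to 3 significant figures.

L₁/L₂ = 0.134

d₁ = 1/p₁ = 1/0.03553″ = 28.145 pc; d₂ = 1/p₂ = 1/0.005163″ = 193.69 pc.
M₁ = m₁ − 5 log₁₀ d₁ + 5 = 5.42 − 7.2470 + 5 = 3.1730.
M₂ = 7.43 − 11.4355 + 5 = 0.9945.
L₁/L₂ = 10^(0.4(M₂ − M₁)) = 10^(0.4 × (-2.1785)) = 10^(-0.87140) = 0.13446.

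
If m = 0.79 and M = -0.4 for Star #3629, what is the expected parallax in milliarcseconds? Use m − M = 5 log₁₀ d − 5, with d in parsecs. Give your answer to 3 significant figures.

m − M = 0.79 − (-0.4) = 1.19.
d = 10^((m−M)/5 + 1) = 10^1.238 = 17.298 pc.
p = 1/d = 1/17.298 = 0.05781 arcsec = 57.81 mas.

57.8 mas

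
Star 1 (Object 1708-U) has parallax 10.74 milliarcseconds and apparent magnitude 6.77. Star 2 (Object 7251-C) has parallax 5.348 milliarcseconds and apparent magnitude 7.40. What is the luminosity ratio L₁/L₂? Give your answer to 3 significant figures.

L₁/L₂ = 0.443

d₁ = 1/p₁ = 1/0.01074″ = 93.11 pc; d₂ = 1/p₂ = 1/0.005348″ = 186.99 pc.
M₁ = m₁ − 5 log₁₀ d₁ + 5 = 6.77 − 9.8450 + 5 = 1.9250.
M₂ = 7.40 − 11.3591 + 5 = 1.0409.
L₁/L₂ = 10^(0.4(M₂ − M₁)) = 10^(0.4 × (-0.8841)) = 10^(-0.35364) = 0.44296.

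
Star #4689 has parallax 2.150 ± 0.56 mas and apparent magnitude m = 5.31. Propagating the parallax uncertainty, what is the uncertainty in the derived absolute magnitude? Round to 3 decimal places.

σ_M = 0.566 mag

M = m − 5 log₁₀ d + 5 = m + 5 log₁₀ p + 5, so ∂M/∂p = 5/(p ln 10).
σ_M = (5/ln 10) · (σ_p/p) = 2.1715 × 0.56/2.150 = 2.1715 × 0.26047 = 0.56561.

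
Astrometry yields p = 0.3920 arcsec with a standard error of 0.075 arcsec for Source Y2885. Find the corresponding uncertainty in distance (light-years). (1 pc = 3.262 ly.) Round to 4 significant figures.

1.592 ly

d = 1/p, so σ_d = σ_p / p².
σ_d = 0.0750 / (0.3920)² = 0.0750 / 0.15366 = 0.48809 pc = 0.48809 × 3.262 ly = 1.5921 ly.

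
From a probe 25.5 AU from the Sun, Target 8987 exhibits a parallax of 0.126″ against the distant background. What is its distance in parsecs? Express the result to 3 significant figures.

202 pc

With baseline B (in AU) and parallax p (in arcsec), d = B/p parsecs.
d = 25.5 / 0.126 = 202.38 pc.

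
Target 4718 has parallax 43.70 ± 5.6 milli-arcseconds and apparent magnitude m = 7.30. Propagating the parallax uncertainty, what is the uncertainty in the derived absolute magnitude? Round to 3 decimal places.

M = m − 5 log₁₀ d + 5 = m + 5 log₁₀ p + 5, so ∂M/∂p = 5/(p ln 10).
σ_M = (5/ln 10) · (σ_p/p) = 2.1715 × 5.6/43.70 = 2.1715 × 0.12815 = 0.27828.

σ_M = 0.278 mag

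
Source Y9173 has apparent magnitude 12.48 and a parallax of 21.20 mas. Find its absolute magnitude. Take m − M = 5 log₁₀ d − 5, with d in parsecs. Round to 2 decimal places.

M = 9.11

d = 1/p = 1/0.02120″ = 47.17 pc.
m − M = 5 log₁₀(47.17) − 5 = 8.3683 − 5 = 3.3683.
M = m − (m − M) = 12.48 − 3.3683 = 9.11.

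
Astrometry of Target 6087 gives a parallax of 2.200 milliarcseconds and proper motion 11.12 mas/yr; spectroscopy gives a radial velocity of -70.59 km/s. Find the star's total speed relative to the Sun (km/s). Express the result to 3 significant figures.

74.5 km/s

d = 1/p = 1/0.002200″ = 454.55 pc.
μ = 11.12 mas/yr = 0.01112 ″/yr.
v_t = 4.740 μ d = 4.740 × 0.01112 × 454.55 = 23.959 km/s.
v = √(v_r² + v_t²) = √((-70.59)² + 23.959²) = √5556.98 = 74.545 km/s.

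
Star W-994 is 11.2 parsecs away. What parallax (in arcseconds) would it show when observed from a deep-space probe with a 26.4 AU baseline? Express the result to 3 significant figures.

2.36 arcsec

p (arcsec) = B (AU) / d (pc).
p = 26.4 / 11.2 = 2.3571 arcsec.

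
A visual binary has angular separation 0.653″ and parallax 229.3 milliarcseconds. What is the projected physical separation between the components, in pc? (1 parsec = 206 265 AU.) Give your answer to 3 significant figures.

1.38 × 10^-5 pc

d = 1/p = 1/0.2293″ = 4.3611 pc.
At distance d (pc), an angle of θ arcsec spans θ·d AU: s = 0.653 × 4.3611 = 2.8478 AU.
= 2.8478 / 206265 = 1.3807 × 10^-5 pc.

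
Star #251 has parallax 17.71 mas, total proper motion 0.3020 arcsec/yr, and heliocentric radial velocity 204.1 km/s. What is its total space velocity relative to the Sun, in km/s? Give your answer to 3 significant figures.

d = 1/p = 1/0.01771″ = 56.465 pc.
v_t = 4.740 μ d = 4.740 × 0.3020 × 56.465 = 80.829 km/s.
v = √(v_r² + v_t²) = √(204.1² + 80.829²) = √48190.1 = 219.52 km/s.

220 km/s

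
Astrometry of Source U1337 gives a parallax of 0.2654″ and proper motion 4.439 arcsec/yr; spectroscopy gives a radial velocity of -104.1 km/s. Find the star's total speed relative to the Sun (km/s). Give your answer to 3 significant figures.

d = 1/p = 1/0.2654″ = 3.7679 pc.
v_t = 4.740 μ d = 4.740 × 4.439 × 3.7679 = 79.28 km/s.
v = √(v_r² + v_t²) = √((-104.1)² + 79.28²) = √17122.1 = 130.85 km/s.

131 km/s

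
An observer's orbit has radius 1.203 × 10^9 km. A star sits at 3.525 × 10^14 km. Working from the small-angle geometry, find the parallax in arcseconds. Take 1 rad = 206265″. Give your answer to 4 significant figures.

θ ≈ B/d = (1.203 × 10^9) / (3.525 × 10^14) = 3.4128 × 10^-6 rad.
In arcseconds: 3.4128 × 10^-6 × 206265 = 0.70394″.

0.7039 arcsec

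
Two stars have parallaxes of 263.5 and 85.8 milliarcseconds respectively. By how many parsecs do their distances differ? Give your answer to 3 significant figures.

7.86 pc

d_A = 1/0.2635″ = 3.7951 pc; d_B = 1/0.08580″ = 11.655 pc.
|d_B − d_A| = |11.655 − 3.7951| = 7.8599 pc.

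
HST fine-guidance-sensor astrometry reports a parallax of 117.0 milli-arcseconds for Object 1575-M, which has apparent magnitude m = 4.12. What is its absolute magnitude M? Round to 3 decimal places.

M = 4.461

d = 1/p = 1/0.1170″ = 8.547 pc.
m − M = 5 log₁₀(8.547) − 5 = 4.6591 − 5 = -0.3409.
M = m − (m − M) = 4.12 − (-0.3409) = 4.461.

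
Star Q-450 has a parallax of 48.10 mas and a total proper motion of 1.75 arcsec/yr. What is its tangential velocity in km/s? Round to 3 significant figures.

172 km/s

d = 1/p = 1/0.04810″ = 20.79 pc.
v_t = 4.74 × μ × d = 4.74 × 1.75 × 20.79 = 172.45 km/s.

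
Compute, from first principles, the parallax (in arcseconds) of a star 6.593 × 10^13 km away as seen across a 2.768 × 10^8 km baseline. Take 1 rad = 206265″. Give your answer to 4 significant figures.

0.8660 arcsec

θ ≈ B/d = (2.768 × 10^8) / (6.593 × 10^13) = 4.1984 × 10^-6 rad.
In arcseconds: 4.1984 × 10^-6 × 206265 = 0.86598″.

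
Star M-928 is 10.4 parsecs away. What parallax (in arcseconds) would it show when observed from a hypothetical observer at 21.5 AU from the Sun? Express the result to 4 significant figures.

p (arcsec) = B (AU) / d (pc).
p = 21.5 / 10.4 = 2.0673 arcsec.

2.067 arcsec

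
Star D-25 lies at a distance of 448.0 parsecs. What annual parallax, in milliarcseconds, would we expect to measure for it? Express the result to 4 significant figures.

2.232 mas

p = 1/d = 1/448 = 0.0022321 arcsec.
= 0.0022321 × 1000 = 2.2321 mas.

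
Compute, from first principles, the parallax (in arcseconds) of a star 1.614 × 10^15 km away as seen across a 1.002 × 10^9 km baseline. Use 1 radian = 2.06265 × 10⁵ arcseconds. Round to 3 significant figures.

0.128 arcsec

θ ≈ B/d = (1.002 × 10^9) / (1.614 × 10^15) = 6.2082 × 10^-7 rad.
In arcseconds: 6.2082 × 10^-7 × 206265 = 0.12805″.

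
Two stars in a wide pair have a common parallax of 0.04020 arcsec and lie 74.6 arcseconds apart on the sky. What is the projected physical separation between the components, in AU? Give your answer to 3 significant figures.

1860 AU

d = 1/p = 1/0.04020″ = 24.876 pc.
At distance d (pc), an angle of θ arcsec spans θ·d AU: s = 74.6 × 24.876 = 1855.7 AU.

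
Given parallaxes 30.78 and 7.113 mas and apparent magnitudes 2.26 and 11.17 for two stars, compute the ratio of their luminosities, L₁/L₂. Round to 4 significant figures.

L₁/L₂ = 195.7

d₁ = 1/p₁ = 1/0.03078″ = 32.489 pc; d₂ = 1/p₂ = 1/0.007113″ = 140.59 pc.
M₁ = m₁ − 5 log₁₀ d₁ + 5 = 2.26 − 7.5587 + 5 = -0.2987.
M₂ = 11.17 − 10.7398 + 5 = 5.4302.
L₁/L₂ = 10^(0.4(M₂ − M₁)) = 10^(0.4 × 5.7289) = 10^2.29156 = 195.69.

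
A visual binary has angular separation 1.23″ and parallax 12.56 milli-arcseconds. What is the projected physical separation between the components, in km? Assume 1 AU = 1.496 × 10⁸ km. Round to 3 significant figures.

1.47 × 10^10 km

d = 1/p = 1/0.01256″ = 79.618 pc.
At distance d (pc), an angle of θ arcsec spans θ·d AU: s = 1.23 × 79.618 = 97.93 AU.
= 97.93 × 1.496 × 10⁸ km = 1.4650 × 10^10 km.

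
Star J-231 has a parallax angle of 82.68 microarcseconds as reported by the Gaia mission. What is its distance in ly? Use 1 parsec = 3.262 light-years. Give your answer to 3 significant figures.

p = 82.68 microarcseconds = 0.00008268 arcsec.
d = 1/p = 1/0.00008268 = 12095 pc.
In light-years: 12095 × 3.262 = 39454 ly.

39500 ly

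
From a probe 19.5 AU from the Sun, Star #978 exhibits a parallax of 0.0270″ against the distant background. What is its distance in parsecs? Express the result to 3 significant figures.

With baseline B (in AU) and parallax p (in arcsec), d = B/p parsecs.
d = 19.5 / 0.0270 = 722.22 pc.

722 pc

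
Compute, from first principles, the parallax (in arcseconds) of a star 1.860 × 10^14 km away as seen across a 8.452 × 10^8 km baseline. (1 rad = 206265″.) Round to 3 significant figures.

0.937 arcsec

θ ≈ B/d = (8.452 × 10^8) / (1.860 × 10^14) = 4.5441 × 10^-6 rad.
In arcseconds: 4.5441 × 10^-6 × 206265 = 0.93729″.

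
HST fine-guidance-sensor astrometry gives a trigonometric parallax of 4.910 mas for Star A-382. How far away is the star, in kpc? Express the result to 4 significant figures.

0.2037 kpc

p = 4.910 mas = 0.004910 arcsec.
d = 1/p = 1/0.004910 = 203.67 pc.
= 0.20367 kpc.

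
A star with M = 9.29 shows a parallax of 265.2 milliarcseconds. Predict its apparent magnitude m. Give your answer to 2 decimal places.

m = 7.17

d = 1/p = 1/0.2652″ = 3.7707 pc.
m − M = 5 log₁₀ d − 5 = 5 log₁₀(3.7707) − 5 = 2.8821 − 5 = -2.1179.
m = M + (m − M) = 9.29 + (-2.1179) = 7.17.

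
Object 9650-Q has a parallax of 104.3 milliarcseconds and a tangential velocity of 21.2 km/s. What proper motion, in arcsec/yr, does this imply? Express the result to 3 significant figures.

0.466 arcsec/yr

d = 1/p = 1/0.1043″ = 9.5877 pc.
μ = v_t / (4.74 d) = 21.2 / (4.74 × 9.5877) = 21.2 / 45.446 = 0.46649 ″/yr.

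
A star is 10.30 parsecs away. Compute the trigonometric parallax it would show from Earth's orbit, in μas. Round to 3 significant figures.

97100 μas

p = 1/d = 1/10.3 = 0.097087 arcsec.
= 0.097087 × 10⁶ = 97087 μas.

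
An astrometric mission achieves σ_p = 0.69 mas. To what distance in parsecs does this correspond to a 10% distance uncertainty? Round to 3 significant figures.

σ_d/d = σ_p/p, so the condition is σ_p/p ≤ 0.10, i.e. p ≥ σ_p/0.10.
p_min = 0.69/0.10 = 6.9 mas = 0.0069 arcsec.
d_max = 1/p_min = 1/0.0069 = 144.93 pc.

145 pc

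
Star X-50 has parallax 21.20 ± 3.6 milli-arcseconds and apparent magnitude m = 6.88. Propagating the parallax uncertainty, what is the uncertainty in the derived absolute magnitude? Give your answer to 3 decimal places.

M = m − 5 log₁₀ d + 5 = m + 5 log₁₀ p + 5, so ∂M/∂p = 5/(p ln 10).
σ_M = (5/ln 10) · (σ_p/p) = 2.1715 × 3.6/21.20 = 2.1715 × 0.16981 = 0.36874.

σ_M = 0.369 mag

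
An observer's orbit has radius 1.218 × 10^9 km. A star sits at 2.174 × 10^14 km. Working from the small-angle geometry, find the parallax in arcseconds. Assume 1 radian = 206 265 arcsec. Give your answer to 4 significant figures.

1.156 arcsec

θ ≈ B/d = (1.218 × 10^9) / (2.174 × 10^14) = 5.6026 × 10^-6 rad.
In arcseconds: 5.6026 × 10^-6 × 206265 = 1.1556″.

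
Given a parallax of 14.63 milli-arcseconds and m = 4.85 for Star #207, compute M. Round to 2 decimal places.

d = 1/p = 1/0.01463″ = 68.353 pc.
m − M = 5 log₁₀(68.353) − 5 = 9.1738 − 5 = 4.1738.
M = m − (m − M) = 4.85 − 4.1738 = 0.68.

M = 0.68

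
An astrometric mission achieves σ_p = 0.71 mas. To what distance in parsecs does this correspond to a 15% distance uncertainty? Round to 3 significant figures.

σ_d/d = σ_p/p, so the condition is σ_p/p ≤ 0.15, i.e. p ≥ σ_p/0.15.
p_min = 0.71/0.15 = 4.7333 mas = 0.0047333 arcsec.
d_max = 1/p_min = 1/0.0047333 = 211.27 pc.

211 pc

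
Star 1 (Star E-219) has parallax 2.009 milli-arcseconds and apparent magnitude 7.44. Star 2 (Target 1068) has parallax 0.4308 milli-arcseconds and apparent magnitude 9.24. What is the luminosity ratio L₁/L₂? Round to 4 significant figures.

d₁ = 1/p₁ = 1/0.002009″ = 497.76 pc; d₂ = 1/p₂ = 1/0.0004308″ = 2321.3 pc.
M₁ = m₁ − 5 log₁₀ d₁ + 5 = 7.44 − 13.4851 + 5 = -1.0451.
M₂ = 9.24 − 16.8287 + 5 = -2.5887.
L₁/L₂ = 10^(0.4(M₂ − M₁)) = 10^(0.4 × (-1.5436)) = 10^(-0.61744) = 0.2413.

L₁/L₂ = 0.2413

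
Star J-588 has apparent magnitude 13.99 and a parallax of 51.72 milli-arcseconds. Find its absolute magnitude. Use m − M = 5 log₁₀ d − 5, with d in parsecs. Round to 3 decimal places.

M = 12.558

d = 1/p = 1/0.05172″ = 19.335 pc.
m − M = 5 log₁₀(19.335) − 5 = 6.4317 − 5 = 1.4317.
M = m − (m − M) = 13.99 − 1.4317 = 12.558.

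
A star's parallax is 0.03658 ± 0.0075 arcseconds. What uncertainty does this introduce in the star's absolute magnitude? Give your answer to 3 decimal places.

M = m − 5 log₁₀ d + 5 = m + 5 log₁₀ p + 5, so ∂M/∂p = 5/(p ln 10).
σ_M = (5/ln 10) · (σ_p/p) = 2.1715 × 0.0075/0.03658 = 2.1715 × 0.20503 = 0.44522.

σ_M = 0.445 mag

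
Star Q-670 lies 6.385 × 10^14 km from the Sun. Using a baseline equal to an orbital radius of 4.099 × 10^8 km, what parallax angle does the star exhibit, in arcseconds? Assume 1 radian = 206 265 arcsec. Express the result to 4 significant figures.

θ ≈ B/d = (4.099 × 10^8) / (6.385 × 10^14) = 6.4197 × 10^-7 rad.
In arcseconds: 6.4197 × 10^-7 × 206265 = 0.13242″.

0.1324 arcsec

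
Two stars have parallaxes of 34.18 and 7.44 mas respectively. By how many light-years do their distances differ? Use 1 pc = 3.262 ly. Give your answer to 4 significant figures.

d_A = 1/0.03418″ = 29.257 pc; d_B = 1/0.007440″ = 134.41 pc.
|d_B − d_A| = |134.41 − 29.257| = 105.15 pc = 105.15 × 3.262 ly = 343 ly.

343.0 ly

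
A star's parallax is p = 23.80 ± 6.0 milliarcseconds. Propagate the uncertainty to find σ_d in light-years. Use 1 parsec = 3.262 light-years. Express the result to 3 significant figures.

34.6 ly

d = 1/p, so σ_d = σ_p / p².
σ_d = 0.00600 / (0.02380)² = 0.00600 / 0.00056644 = 10.592 pc = 10.592 × 3.262 ly = 34.551 ly.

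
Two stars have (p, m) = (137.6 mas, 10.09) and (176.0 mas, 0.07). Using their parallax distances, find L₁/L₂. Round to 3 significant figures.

d₁ = 1/p₁ = 1/0.1376″ = 7.2674 pc; d₂ = 1/p₂ = 1/0.1760″ = 5.6818 pc.
M₁ = m₁ − 5 log₁₀ d₁ + 5 = 10.09 − 4.3069 + 5 = 10.7831.
M₂ = 0.07 − 3.7724 + 5 = 1.2976.
L₁/L₂ = 10^(0.4(M₂ − M₁)) = 10^(0.4 × (-9.4855)) = 10^(-3.79420) = 0.00016062.

L₁/L₂ = 0.000161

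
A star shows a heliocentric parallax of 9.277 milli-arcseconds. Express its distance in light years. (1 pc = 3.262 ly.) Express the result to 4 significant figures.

351.6 light years

p = 9.277 milli-arcseconds = 0.009277 arcsec.
d = 1/p = 1/0.009277 = 107.79 pc.
In light-years: 107.79 × 3.262 = 351.61 ly.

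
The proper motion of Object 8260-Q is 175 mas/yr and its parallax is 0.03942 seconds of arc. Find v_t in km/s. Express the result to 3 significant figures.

d = 1/p = 1/0.03942″ = 25.368 pc.
μ = 175 mas/yr = 0.175 ″/yr.
v_t = 4.74 × μ × d = 4.74 × 0.175 × 25.368 = 21.043 km/s.

21.0 km/s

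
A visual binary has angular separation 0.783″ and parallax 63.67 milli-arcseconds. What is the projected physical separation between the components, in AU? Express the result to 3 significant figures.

12.3 AU

d = 1/p = 1/0.06367″ = 15.706 pc.
At distance d (pc), an angle of θ arcsec spans θ·d AU: s = 0.783 × 15.706 = 12.298 AU.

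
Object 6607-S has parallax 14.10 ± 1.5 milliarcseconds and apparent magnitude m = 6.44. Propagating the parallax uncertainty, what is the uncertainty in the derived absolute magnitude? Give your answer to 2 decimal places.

M = m − 5 log₁₀ d + 5 = m + 5 log₁₀ p + 5, so ∂M/∂p = 5/(p ln 10).
σ_M = (5/ln 10) · (σ_p/p) = 2.1715 × 1.5/14.10 = 2.1715 × 0.10638 = 0.231.

σ_M = 0.23 mag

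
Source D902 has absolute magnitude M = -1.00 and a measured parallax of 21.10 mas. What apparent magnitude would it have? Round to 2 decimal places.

m = 2.38

d = 1/p = 1/0.02110″ = 47.393 pc.
m − M = 5 log₁₀ d − 5 = 5 log₁₀(47.393) − 5 = 8.3786 − 5 = 3.3786.
m = M + (m − M) = -1.00 + 3.3786 = 2.38.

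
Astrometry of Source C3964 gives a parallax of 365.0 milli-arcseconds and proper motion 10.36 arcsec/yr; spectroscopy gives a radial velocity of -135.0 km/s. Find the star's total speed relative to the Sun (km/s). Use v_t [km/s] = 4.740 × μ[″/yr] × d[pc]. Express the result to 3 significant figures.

d = 1/p = 1/0.3650″ = 2.7397 pc.
v_t = 4.740 μ d = 4.740 × 10.36 × 2.7397 = 134.54 km/s.
v = √(v_r² + v_t²) = √((-135.0)² + 134.54²) = √36326 = 190.59 km/s.

191 km/s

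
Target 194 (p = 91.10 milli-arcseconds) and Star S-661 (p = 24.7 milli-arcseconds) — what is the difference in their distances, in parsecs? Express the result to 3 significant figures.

29.5 pc

d_A = 1/0.09110″ = 10.977 pc; d_B = 1/0.02470″ = 40.486 pc.
|d_B − d_A| = |40.486 − 10.977| = 29.509 pc.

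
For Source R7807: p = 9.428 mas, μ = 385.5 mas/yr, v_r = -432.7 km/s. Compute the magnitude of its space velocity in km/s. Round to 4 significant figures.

474.1 km/s

d = 1/p = 1/0.009428″ = 106.07 pc.
μ = 385.5 mas/yr = 0.3855 ″/yr.
v_t = 4.740 μ d = 4.740 × 0.3855 × 106.07 = 193.82 km/s.
v = √(v_r² + v_t²) = √((-432.7)² + 193.82²) = √224795 = 474.13 km/s.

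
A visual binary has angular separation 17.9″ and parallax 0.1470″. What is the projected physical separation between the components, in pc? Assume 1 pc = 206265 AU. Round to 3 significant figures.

d = 1/p = 1/0.1470″ = 6.8027 pc.
At distance d (pc), an angle of θ arcsec spans θ·d AU: s = 17.9 × 6.8027 = 121.77 AU.
= 121.77 / 206265 = 0.00059036 pc.

0.000590 pc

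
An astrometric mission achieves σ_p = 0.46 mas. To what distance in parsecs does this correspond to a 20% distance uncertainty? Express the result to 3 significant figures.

σ_d/d = σ_p/p, so the condition is σ_p/p ≤ 0.20, i.e. p ≥ σ_p/0.20.
p_min = 0.46/0.20 = 2.3 mas = 0.0023 arcsec.
d_max = 1/p_min = 1/0.0023 = 434.78 pc.

435 pc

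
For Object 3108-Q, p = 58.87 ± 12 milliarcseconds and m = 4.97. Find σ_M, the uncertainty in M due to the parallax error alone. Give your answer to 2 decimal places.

M = m − 5 log₁₀ d + 5 = m + 5 log₁₀ p + 5, so ∂M/∂p = 5/(p ln 10).
σ_M = (5/ln 10) · (σ_p/p) = 2.1715 × 12/58.87 = 2.1715 × 0.20384 = 0.44264.

σ_M = 0.44 mag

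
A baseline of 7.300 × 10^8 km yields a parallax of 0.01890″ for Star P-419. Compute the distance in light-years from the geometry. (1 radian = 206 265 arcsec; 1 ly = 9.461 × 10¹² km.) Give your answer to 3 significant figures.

θ = 0.01890″ = 0.01890/206265 = 9.1630 × 10^-8 rad.
d = B/θ = (7.300 × 10^8) / (9.1630 × 10^-8) = 7.9668 × 10^15 km = (7.9668 × 10^15) / (9.461 × 10^12) ly = 842.07 ly.

842 ly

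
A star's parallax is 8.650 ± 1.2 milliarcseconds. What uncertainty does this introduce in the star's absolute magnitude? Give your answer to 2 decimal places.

M = m − 5 log₁₀ d + 5 = m + 5 log₁₀ p + 5, so ∂M/∂p = 5/(p ln 10).
σ_M = (5/ln 10) · (σ_p/p) = 2.1715 × 1.2/8.650 = 2.1715 × 0.13873 = 0.30125.

σ_M = 0.30 mag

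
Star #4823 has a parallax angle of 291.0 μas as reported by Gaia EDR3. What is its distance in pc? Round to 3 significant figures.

p = 291.0 μas = 0.0002910 arcsec.
d = 1/p = 1/0.0002910 = 3436.4 pc.

3440 pc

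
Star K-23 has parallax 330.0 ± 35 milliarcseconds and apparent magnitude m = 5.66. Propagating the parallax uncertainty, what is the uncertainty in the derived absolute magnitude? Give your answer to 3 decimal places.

σ_M = 0.230 mag

M = m − 5 log₁₀ d + 5 = m + 5 log₁₀ p + 5, so ∂M/∂p = 5/(p ln 10).
σ_M = (5/ln 10) · (σ_p/p) = 2.1715 × 35/330.0 = 2.1715 × 0.10606 = 0.23031.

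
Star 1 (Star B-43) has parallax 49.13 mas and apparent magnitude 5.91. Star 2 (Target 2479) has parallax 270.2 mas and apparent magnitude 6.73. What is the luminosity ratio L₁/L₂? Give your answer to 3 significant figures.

L₁/L₂ = 64.4

d₁ = 1/p₁ = 1/0.04913″ = 20.354 pc; d₂ = 1/p₂ = 1/0.2702″ = 3.701 pc.
M₁ = m₁ − 5 log₁₀ d₁ + 5 = 5.91 − 6.5432 + 5 = 4.3668.
M₂ = 6.73 − 2.8416 + 5 = 8.8884.
L₁/L₂ = 10^(0.4(M₂ − M₁)) = 10^(0.4 × 4.5216) = 10^1.80864 = 64.364.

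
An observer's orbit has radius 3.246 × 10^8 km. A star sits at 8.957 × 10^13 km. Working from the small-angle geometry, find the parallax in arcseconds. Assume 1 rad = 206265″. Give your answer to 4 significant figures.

0.7475 arcsec

θ ≈ B/d = (3.246 × 10^8) / (8.957 × 10^13) = 3.6240 × 10^-6 rad.
In arcseconds: 3.6240 × 10^-6 × 206265 = 0.7475″.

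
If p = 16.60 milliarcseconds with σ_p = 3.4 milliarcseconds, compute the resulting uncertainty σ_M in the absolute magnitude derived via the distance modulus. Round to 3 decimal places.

σ_M = 0.445 mag

M = m − 5 log₁₀ d + 5 = m + 5 log₁₀ p + 5, so ∂M/∂p = 5/(p ln 10).
σ_M = (5/ln 10) · (σ_p/p) = 2.1715 × 3.4/16.60 = 2.1715 × 0.20482 = 0.44477.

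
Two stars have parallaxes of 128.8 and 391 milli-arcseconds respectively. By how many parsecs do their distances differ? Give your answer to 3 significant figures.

d_A = 1/0.1288″ = 7.764 pc; d_B = 1/0.3910″ = 2.5575 pc.
|d_B − d_A| = |2.5575 − 7.764| = 5.2065 pc.

5.21 pc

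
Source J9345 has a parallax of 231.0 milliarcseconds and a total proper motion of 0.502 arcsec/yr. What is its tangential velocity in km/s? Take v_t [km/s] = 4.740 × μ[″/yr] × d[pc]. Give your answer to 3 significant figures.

d = 1/p = 1/0.2310″ = 4.329 pc.
v_t = 4.74 × μ × d = 4.74 × 0.502 × 4.329 = 10.301 km/s.

10.3 km/s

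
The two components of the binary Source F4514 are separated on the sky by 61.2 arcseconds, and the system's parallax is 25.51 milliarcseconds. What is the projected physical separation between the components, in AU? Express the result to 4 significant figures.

d = 1/p = 1/0.02551″ = 39.2 pc.
At distance d (pc), an angle of θ arcsec spans θ·d AU: s = 61.2 × 39.2 = 2399 AU.

2399 AU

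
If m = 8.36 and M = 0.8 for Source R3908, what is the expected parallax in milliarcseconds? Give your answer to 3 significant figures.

m − M = 8.36 − 0.8 = 7.56.
d = 10^((m−M)/5 + 1) = 10^2.512 = 325.09 pc.
p = 1/d = 1/325.09 = 0.0030761 arcsec = 3.0761 mas.

3.08 mas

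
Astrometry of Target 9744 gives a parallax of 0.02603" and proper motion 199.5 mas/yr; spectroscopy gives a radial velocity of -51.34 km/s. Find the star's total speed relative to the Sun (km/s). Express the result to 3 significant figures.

62.9 km/s

d = 1/p = 1/0.02603″ = 38.417 pc.
μ = 199.5 mas/yr = 0.1995 ″/yr.
v_t = 4.740 μ d = 4.740 × 0.1995 × 38.417 = 36.328 km/s.
v = √(v_r² + v_t²) = √((-51.34)² + 36.328²) = √3955.52 = 62.893 km/s.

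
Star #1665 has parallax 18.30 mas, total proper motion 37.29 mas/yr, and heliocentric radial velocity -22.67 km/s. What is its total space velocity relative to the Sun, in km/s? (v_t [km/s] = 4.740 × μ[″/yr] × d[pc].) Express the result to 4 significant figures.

d = 1/p = 1/0.01830″ = 54.645 pc.
μ = 37.29 mas/yr = 0.03729 ″/yr.
v_t = 4.740 μ d = 4.740 × 0.03729 × 54.645 = 9.6588 km/s.
v = √(v_r² + v_t²) = √((-22.67)² + 9.6588²) = √607.221 = 24.642 km/s.

24.64 km/s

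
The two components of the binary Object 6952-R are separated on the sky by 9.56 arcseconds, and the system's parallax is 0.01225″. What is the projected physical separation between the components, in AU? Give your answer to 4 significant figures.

d = 1/p = 1/0.01225″ = 81.633 pc.
At distance d (pc), an angle of θ arcsec spans θ·d AU: s = 9.56 × 81.633 = 780.41 AU.

780.4 AU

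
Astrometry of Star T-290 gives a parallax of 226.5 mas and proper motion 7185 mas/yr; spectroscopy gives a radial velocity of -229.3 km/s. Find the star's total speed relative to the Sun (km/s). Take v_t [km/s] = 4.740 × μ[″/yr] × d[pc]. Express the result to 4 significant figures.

274.2 km/s

d = 1/p = 1/0.2265″ = 4.415 pc.
μ = 7185 mas/yr = 7.185 ″/yr.
v_t = 4.740 μ d = 4.740 × 7.185 × 4.415 = 150.36 km/s.
v = √(v_r² + v_t²) = √((-229.3)² + 150.36²) = √75186.6 = 274.2 km/s.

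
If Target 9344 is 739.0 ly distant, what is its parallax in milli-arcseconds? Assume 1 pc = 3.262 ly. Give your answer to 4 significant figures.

4.414 mas

d = 739.0 ly ÷ 3.262 = 226.55 pc.
p = 1/d = 1/226.55 = 0.004414 arcsec.
= 0.004414 × 1000 = 4.414 mas.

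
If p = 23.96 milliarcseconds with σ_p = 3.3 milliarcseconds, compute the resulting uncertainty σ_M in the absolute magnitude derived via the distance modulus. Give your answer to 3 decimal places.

σ_M = 0.299 mag

M = m − 5 log₁₀ d + 5 = m + 5 log₁₀ p + 5, so ∂M/∂p = 5/(p ln 10).
σ_M = (5/ln 10) · (σ_p/p) = 2.1715 × 3.3/23.96 = 2.1715 × 0.13773 = 0.29908.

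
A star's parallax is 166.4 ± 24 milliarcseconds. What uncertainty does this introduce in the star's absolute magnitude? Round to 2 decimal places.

σ_M = 0.31 mag

M = m − 5 log₁₀ d + 5 = m + 5 log₁₀ p + 5, so ∂M/∂p = 5/(p ln 10).
σ_M = (5/ln 10) · (σ_p/p) = 2.1715 × 24/166.4 = 2.1715 × 0.14423 = 0.3132.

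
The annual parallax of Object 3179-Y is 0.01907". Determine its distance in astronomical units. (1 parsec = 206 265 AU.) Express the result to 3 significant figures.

d = 1/p = 1/0.01907 = 52.438 pc.
In AU: 52.438 × 206265 = 1.0816 × 10^7 AU.

1.08 × 10^7 AU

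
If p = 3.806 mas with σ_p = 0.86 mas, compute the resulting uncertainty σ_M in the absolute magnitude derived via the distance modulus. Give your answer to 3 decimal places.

σ_M = 0.491 mag

M = m − 5 log₁₀ d + 5 = m + 5 log₁₀ p + 5, so ∂M/∂p = 5/(p ln 10).
σ_M = (5/ln 10) · (σ_p/p) = 2.1715 × 0.86/3.806 = 2.1715 × 0.22596 = 0.49067.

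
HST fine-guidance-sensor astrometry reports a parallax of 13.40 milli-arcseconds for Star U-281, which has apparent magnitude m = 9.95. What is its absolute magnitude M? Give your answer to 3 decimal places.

d = 1/p = 1/0.01340″ = 74.627 pc.
m − M = 5 log₁₀(74.627) − 5 = 9.3645 − 5 = 4.3645.
M = m − (m − M) = 9.95 − 4.3645 = 5.586.

M = 5.586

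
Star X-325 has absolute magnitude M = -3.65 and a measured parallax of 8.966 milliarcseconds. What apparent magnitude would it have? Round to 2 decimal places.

d = 1/p = 1/0.008966″ = 111.53 pc.
m − M = 5 log₁₀ d − 5 = 5 log₁₀(111.53) − 5 = 10.2370 − 5 = 5.2370.
m = M + (m − M) = -3.65 + 5.2370 = 1.59.

m = 1.59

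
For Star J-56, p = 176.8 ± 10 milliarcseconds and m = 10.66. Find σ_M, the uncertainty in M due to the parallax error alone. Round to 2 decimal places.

M = m − 5 log₁₀ d + 5 = m + 5 log₁₀ p + 5, so ∂M/∂p = 5/(p ln 10).
σ_M = (5/ln 10) · (σ_p/p) = 2.1715 × 10/176.8 = 2.1715 × 0.056561 = 0.12282.

σ_M = 0.12 mag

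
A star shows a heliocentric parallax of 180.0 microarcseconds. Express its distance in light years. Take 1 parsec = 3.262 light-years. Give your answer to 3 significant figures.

p = 180.0 microarcseconds = 0.0001800 arcsec.
d = 1/p = 1/0.0001800 = 5555.6 pc.
In light-years: 5555.6 × 3.262 = 18122 ly.

18100 light years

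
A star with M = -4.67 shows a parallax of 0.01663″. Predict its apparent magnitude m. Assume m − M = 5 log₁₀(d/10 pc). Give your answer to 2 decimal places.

d = 1/p = 1/0.01663″ = 60.132 pc.
m − M = 5 log₁₀ d − 5 = 5 log₁₀(60.132) − 5 = 8.8955 − 5 = 3.8955.
m = M + (m − M) = -4.67 + 3.8955 = -0.77.

m = -0.77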